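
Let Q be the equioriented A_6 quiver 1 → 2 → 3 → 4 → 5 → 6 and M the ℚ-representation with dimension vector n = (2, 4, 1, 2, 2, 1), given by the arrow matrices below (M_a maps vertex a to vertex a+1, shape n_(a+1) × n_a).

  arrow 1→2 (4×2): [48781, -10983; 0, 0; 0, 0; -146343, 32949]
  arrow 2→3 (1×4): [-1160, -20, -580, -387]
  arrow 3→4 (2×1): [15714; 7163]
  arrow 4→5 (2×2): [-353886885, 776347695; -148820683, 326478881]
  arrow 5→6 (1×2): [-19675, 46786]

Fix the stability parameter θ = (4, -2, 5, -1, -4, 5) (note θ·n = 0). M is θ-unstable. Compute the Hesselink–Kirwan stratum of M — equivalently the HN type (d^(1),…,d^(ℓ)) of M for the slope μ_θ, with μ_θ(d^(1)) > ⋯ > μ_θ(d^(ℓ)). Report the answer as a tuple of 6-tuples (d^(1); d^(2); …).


Via rank(M_{q-1}∘⋯∘M_p): M ≅ I[1,1], I[1,6], I[2,2]^3, I[4,4], I[5,5].
μ_θ-semistable layers: μ^(1)=5; μ^(2)=4; μ^(3)=2/5; μ^(4)=-1; μ^(5)=-2; μ^(6)=-4

((0, 0, 0, 0, 0, 1); (1, 0, 0, 0, 0, 0); (1, 1, 1, 1, 1, 0); (0, 0, 0, 1, 0, 0); (0, 3, 0, 0, 0, 0); (0, 0, 0, 0, 1, 0))


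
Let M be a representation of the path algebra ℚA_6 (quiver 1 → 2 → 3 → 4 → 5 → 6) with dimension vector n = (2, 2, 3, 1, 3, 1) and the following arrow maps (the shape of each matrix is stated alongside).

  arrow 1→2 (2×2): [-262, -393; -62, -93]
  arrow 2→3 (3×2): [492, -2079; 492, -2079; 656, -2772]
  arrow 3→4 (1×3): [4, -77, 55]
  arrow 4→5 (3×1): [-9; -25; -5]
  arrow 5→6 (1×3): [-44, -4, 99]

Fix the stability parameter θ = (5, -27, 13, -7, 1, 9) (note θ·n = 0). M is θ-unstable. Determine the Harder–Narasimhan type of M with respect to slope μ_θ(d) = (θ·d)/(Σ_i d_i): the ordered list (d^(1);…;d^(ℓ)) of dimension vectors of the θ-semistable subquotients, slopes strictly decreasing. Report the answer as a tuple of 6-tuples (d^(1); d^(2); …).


Interval decomposition of M: I[1,1], I[1,6], I[2,2], I[3,3]^2, I[5,5]^2.
HN type (ℓ=7): μ^(1)=13; μ^(2)=9; μ^(3)=5; μ^(4)=7/3; μ^(5)=1; μ^(6)=-11; μ^(7)=-27

((0, 0, 2, 0, 0, 0); (0, 0, 0, 0, 0, 1); (1, 0, 0, 0, 0, 0); (0, 0, 1, 1, 1, 0); (0, 0, 0, 0, 2, 0); (1, 1, 0, 0, 0, 0); (0, 1, 0, 0, 0, 0))


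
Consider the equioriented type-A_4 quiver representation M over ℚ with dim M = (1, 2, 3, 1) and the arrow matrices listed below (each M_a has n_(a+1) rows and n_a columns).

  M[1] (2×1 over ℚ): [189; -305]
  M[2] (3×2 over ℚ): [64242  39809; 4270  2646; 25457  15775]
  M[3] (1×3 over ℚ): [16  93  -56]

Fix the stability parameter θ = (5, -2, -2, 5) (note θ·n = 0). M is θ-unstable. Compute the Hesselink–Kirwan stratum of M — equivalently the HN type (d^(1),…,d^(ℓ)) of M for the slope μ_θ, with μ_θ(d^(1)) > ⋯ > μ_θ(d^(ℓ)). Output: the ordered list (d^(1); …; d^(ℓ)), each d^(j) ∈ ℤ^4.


Barcode: M ≅ I[1,3], I[2,4], I[3,3]. HN layers by μ_θ (3 steps, strictly decreasing):
  μ^(1)=5; μ^(2)=1/3; μ^(3)=-2

((0, 0, 0, 1); (1, 1, 1, 0); (0, 1, 2, 0))


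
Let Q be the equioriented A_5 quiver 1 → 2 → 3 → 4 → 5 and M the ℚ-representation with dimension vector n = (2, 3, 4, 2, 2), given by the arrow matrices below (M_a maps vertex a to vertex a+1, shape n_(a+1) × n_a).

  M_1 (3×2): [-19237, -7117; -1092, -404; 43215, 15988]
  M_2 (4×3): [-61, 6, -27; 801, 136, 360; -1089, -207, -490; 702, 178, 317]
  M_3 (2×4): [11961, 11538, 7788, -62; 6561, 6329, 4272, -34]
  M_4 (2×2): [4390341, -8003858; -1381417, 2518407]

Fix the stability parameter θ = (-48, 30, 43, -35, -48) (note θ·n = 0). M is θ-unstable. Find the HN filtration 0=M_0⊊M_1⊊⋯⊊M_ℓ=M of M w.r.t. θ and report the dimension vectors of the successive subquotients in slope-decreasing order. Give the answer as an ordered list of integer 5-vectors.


Via rank(M_{q-1}∘⋯∘M_p): M ≅ I[1,5]^2, I[2,3], I[3,3].
μ_θ-semistable layers: μ^(1)=43; μ^(2)=30; μ^(3)=-5/2; μ^(4)=-48

((0, 0, 2, 0, 0); (0, 1, 0, 0, 0); (0, 2, 2, 2, 2); (2, 0, 0, 0, 0))


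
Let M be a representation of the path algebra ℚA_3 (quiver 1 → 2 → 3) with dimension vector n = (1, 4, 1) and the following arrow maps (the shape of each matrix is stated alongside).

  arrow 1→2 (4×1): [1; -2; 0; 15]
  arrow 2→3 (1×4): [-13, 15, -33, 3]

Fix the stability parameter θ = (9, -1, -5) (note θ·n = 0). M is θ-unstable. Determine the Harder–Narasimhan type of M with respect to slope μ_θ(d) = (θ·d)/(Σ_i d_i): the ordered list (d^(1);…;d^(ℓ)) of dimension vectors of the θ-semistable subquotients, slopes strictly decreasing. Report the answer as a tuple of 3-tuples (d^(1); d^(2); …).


Via rank(M_{q-1}∘⋯∘M_p): M ≅ I[1,3], I[2,2]^3.
μ_θ-semistable layers: μ^(1)=1; μ^(2)=-1

((1, 1, 1); (0, 3, 0))


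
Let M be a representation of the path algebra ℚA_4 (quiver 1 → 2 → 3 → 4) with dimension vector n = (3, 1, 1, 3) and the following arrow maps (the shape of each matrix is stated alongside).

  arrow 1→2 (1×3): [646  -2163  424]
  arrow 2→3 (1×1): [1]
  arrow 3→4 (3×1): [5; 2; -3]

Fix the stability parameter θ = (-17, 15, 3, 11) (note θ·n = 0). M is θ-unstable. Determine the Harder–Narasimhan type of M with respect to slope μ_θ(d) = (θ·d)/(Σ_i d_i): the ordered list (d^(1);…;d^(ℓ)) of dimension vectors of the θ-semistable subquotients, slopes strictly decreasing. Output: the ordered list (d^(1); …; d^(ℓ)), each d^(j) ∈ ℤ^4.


Interval decomposition of M: I[1,1]^2, I[1,4], I[4,4]^2.
HN type (ℓ=3): μ^(1)=11; μ^(2)=9; μ^(3)=-17

((0, 0, 0, 3); (0, 1, 1, 0); (3, 0, 0, 0))


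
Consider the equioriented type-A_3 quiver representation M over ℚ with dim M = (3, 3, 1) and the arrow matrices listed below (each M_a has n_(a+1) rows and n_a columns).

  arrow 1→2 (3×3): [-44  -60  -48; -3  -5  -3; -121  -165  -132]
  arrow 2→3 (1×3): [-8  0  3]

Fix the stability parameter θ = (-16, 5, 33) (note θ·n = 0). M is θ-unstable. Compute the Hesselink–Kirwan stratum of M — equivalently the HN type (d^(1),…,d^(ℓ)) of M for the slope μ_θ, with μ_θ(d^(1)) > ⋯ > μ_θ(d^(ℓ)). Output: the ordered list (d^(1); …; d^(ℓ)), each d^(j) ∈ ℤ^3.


Barcode: M ≅ I[1,1], I[1,2], I[1,3], I[2,2]. HN layers by μ_θ (3 steps, strictly decreasing):
  μ^(1)=33; μ^(2)=5; μ^(3)=-16

((0, 0, 1); (0, 3, 0); (3, 0, 0))


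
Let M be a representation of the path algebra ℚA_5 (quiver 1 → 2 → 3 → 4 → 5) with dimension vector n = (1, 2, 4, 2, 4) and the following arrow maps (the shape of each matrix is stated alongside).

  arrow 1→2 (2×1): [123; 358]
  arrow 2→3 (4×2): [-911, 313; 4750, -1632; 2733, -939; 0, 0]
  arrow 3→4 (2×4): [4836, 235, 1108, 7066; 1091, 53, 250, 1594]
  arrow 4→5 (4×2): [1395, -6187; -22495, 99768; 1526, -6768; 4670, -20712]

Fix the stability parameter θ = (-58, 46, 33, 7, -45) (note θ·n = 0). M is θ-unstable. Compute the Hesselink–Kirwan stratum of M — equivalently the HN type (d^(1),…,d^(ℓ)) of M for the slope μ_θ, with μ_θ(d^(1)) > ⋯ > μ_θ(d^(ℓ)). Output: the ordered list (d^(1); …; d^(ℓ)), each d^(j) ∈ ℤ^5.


Barcode: M ≅ I[1,5], I[2,5], I[3,3]^2, I[5,5]^2. HN layers by μ_θ (4 steps, strictly decreasing):
  μ^(1)=33; μ^(2)=41/4; μ^(3)=-45; μ^(4)=-58

((0, 0, 2, 0, 0); (0, 2, 2, 2, 2); (0, 0, 0, 0, 2); (1, 0, 0, 0, 0))


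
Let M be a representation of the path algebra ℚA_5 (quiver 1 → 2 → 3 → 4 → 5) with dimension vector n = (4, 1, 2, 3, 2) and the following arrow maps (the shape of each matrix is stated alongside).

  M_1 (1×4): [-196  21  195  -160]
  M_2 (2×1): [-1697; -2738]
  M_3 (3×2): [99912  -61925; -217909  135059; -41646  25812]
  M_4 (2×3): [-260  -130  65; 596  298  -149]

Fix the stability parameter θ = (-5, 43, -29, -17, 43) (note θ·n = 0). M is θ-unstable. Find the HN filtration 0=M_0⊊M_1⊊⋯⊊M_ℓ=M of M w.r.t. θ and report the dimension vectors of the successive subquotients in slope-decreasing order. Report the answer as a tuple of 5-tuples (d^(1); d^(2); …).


Barcode: M ≅ I[1,1]^3, I[1,4], I[3,5], I[4,4], I[5,5]. HN layers by μ_θ (5 steps, strictly decreasing):
  μ^(1)=43; μ^(2)=-1; μ^(3)=-5; μ^(4)=-17; μ^(5)=-29

((0, 0, 0, 0, 2); (0, 1, 1, 1, 0); (4, 0, 0, 0, 0); (0, 0, 0, 2, 0); (0, 0, 1, 0, 0))


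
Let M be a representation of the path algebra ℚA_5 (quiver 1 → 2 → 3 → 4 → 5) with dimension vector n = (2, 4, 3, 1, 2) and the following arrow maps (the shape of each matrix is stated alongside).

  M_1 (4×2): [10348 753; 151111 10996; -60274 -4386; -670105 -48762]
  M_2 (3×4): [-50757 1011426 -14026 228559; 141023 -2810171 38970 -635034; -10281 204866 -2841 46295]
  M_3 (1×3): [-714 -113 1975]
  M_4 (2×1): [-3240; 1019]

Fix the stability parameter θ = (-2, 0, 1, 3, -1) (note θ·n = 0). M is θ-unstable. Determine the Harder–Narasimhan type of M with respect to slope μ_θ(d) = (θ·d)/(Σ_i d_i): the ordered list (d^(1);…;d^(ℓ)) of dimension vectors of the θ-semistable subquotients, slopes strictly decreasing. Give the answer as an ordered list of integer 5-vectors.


Barcode: M ≅ I[1,2], I[1,3], I[2,3], I[2,5], I[5,5]. HN layers by μ_θ (4 steps, strictly decreasing):
  μ^(1)=1; μ^(2)=0; μ^(3)=-1; μ^(4)=-2

((0, 0, 3, 1, 1); (0, 4, 0, 0, 0); (0, 0, 0, 0, 1); (2, 0, 0, 0, 0))


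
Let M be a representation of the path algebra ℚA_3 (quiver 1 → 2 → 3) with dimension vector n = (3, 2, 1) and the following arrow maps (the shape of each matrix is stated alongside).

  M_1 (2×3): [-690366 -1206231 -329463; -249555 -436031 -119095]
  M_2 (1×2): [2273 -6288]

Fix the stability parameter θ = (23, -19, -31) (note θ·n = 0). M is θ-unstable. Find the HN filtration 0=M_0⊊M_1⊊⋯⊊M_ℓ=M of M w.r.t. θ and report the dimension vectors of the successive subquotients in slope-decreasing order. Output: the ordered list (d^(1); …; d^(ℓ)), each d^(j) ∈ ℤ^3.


Barcode: M ≅ I[1,1], I[1,2], I[1,3]. HN layers by μ_θ (3 steps, strictly decreasing):
  μ^(1)=23; μ^(2)=2; μ^(3)=-9

((1, 0, 0); (1, 1, 0); (1, 1, 1))


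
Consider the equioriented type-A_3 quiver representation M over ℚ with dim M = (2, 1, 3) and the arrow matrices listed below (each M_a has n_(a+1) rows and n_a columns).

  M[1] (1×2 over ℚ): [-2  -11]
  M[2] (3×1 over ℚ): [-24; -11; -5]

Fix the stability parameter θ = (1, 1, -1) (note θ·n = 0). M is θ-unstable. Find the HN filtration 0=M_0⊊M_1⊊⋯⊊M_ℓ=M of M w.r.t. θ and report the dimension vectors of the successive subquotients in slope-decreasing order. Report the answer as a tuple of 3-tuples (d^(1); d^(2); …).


Barcode: M ≅ I[1,1], I[1,3], I[3,3]^2. HN layers by μ_θ (3 steps, strictly decreasing):
  μ^(1)=1; μ^(2)=1/3; μ^(3)=-1

((1, 0, 0); (1, 1, 1); (0, 0, 2))


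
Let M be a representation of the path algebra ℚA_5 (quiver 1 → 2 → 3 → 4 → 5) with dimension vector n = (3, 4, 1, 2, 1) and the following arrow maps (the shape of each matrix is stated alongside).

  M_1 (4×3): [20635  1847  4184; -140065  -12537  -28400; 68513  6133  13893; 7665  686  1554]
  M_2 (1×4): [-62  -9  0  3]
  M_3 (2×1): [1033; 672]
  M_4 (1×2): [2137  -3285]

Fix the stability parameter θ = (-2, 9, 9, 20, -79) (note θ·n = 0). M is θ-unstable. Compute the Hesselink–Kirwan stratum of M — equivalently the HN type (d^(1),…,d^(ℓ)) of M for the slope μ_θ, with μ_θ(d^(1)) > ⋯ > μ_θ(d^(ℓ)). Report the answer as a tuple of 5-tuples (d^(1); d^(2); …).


Via rank(M_{q-1}∘⋯∘M_p): M ≅ I[1,2]^2, I[1,5], I[2,2], I[4,4].
μ_θ-semistable layers: μ^(1)=20; μ^(2)=9; μ^(3)=-2; μ^(4)=-43/5

((0, 0, 0, 1, 0); (0, 3, 0, 0, 0); (2, 0, 0, 0, 0); (1, 1, 1, 1, 1))


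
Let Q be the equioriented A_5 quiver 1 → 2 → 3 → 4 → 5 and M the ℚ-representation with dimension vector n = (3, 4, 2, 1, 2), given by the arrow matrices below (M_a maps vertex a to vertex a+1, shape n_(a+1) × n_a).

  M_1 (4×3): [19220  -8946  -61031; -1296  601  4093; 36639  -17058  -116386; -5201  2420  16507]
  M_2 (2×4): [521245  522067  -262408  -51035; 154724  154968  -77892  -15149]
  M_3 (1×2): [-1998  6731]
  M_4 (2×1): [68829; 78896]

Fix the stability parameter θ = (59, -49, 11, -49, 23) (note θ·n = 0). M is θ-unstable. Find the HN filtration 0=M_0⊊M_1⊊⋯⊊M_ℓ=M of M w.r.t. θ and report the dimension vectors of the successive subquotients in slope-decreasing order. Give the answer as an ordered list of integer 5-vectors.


Via rank(M_{q-1}∘⋯∘M_p): M ≅ I[1,2], I[1,3], I[1,5], I[2,2], I[5,5].
μ_θ-semistable layers: μ^(1)=23; μ^(2)=11; μ^(3)=5; μ^(4)=-7; μ^(5)=-49

((0, 0, 0, 0, 2); (0, 0, 1, 0, 0); (2, 2, 0, 0, 0); (1, 1, 1, 1, 0); (0, 1, 0, 0, 0))


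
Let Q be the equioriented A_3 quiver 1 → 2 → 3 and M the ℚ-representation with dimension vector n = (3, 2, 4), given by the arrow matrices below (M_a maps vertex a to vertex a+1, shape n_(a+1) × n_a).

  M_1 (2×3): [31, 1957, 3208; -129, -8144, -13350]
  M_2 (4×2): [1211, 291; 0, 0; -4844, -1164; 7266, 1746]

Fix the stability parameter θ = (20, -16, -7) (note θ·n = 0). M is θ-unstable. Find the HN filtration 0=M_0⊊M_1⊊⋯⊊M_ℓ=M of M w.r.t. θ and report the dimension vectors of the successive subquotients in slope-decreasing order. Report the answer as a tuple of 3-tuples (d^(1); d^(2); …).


Via rank(M_{q-1}∘⋯∘M_p): M ≅ I[1,1], I[1,2], I[1,3], I[3,3]^3.
μ_θ-semistable layers: μ^(1)=20; μ^(2)=2; μ^(3)=-1; μ^(4)=-7

((1, 0, 0); (1, 1, 0); (1, 1, 1); (0, 0, 3))


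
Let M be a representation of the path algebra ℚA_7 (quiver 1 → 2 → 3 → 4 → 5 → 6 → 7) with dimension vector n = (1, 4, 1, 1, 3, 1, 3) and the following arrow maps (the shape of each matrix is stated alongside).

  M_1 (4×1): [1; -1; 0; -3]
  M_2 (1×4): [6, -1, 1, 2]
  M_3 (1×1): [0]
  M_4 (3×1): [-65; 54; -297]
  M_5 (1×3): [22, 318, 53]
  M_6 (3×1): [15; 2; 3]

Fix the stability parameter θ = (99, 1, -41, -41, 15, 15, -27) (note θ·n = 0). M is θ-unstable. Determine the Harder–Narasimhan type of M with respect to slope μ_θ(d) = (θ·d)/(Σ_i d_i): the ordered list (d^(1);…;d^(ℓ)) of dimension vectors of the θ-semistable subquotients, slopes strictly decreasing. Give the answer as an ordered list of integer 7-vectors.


Interval decomposition of M: I[1,3], I[2,2]^3, I[4,7], I[5,5]^2, I[7,7]^2.
HN type (ℓ=5): μ^(1)=59/3; μ^(2)=15; μ^(3)=1; μ^(4)=-27; μ^(5)=-41

((1, 1, 1, 0, 0, 0, 0); (0, 0, 0, 0, 2, 0, 0); (0, 3, 0, 0, 1, 1, 1); (0, 0, 0, 0, 0, 0, 2); (0, 0, 0, 1, 0, 0, 0))


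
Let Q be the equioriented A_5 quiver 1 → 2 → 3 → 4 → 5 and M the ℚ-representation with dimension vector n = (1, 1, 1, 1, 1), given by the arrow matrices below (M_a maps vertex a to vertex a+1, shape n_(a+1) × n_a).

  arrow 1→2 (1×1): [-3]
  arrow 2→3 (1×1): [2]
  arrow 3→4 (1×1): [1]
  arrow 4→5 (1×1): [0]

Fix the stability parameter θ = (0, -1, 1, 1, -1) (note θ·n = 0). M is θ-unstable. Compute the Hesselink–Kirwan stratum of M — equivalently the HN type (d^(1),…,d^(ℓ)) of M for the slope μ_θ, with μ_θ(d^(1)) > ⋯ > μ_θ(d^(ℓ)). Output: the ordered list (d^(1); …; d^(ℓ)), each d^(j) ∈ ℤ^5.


Barcode: M ≅ I[1,4], I[5,5]. HN layers by μ_θ (3 steps, strictly decreasing):
  μ^(1)=1; μ^(2)=-1/2; μ^(3)=-1

((0, 0, 1, 1, 0); (1, 1, 0, 0, 0); (0, 0, 0, 0, 1))


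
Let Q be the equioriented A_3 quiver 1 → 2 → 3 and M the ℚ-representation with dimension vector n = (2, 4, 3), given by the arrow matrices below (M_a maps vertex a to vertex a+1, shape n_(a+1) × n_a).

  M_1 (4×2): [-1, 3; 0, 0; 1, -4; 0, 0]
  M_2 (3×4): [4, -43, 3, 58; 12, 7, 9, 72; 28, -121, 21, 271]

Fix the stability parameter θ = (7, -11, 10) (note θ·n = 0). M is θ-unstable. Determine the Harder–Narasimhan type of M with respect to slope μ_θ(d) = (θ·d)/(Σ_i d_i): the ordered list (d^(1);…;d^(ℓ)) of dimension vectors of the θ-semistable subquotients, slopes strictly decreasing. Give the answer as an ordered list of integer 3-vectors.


Barcode: M ≅ I[1,2], I[1,3], I[2,2], I[2,3], I[3,3]. HN layers by μ_θ (3 steps, strictly decreasing):
  μ^(1)=10; μ^(2)=-2; μ^(3)=-11

((0, 0, 3); (2, 2, 0); (0, 2, 0))


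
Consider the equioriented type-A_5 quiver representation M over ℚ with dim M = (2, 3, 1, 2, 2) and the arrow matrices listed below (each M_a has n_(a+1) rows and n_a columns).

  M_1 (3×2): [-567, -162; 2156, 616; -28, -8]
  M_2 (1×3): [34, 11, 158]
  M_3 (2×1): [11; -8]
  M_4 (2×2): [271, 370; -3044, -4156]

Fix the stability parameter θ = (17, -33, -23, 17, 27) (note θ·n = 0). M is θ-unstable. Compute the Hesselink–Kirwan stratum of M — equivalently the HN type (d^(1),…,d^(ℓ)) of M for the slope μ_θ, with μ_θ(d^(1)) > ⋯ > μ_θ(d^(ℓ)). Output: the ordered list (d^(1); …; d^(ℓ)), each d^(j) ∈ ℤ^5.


Interval decomposition of M: I[1,1], I[1,5], I[2,2]^2, I[4,5].
HN type (ℓ=4): μ^(1)=27; μ^(2)=17; μ^(3)=-13; μ^(4)=-33

((0, 0, 0, 0, 2); (1, 0, 0, 2, 0); (1, 1, 1, 0, 0); (0, 2, 0, 0, 0))


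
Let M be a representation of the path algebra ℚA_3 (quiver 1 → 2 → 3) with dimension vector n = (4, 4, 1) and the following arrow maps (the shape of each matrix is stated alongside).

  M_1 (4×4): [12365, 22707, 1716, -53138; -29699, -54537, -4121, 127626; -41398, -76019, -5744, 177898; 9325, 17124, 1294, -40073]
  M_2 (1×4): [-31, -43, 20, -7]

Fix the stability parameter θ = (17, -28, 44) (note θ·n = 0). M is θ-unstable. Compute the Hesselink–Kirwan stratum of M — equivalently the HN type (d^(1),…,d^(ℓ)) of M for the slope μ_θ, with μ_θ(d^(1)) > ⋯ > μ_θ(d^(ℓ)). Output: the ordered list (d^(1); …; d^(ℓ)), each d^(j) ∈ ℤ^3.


Interval decomposition of M: I[1,2]^3, I[1,3].
HN type (ℓ=2): μ^(1)=44; μ^(2)=-11/2

((0, 0, 1); (4, 4, 0))


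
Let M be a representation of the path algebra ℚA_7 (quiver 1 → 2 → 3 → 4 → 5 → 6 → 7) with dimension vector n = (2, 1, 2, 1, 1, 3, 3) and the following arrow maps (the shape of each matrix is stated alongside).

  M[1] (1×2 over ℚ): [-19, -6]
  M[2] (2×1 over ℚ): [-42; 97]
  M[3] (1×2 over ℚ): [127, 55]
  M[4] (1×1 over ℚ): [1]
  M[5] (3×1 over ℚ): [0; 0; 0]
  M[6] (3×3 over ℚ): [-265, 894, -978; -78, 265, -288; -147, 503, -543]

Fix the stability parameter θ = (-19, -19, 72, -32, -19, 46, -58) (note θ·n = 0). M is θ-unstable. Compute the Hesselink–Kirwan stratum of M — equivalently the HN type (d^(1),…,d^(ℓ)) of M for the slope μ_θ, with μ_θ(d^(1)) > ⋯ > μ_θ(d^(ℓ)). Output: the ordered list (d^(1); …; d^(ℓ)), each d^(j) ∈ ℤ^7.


Via rank(M_{q-1}∘⋯∘M_p): M ≅ I[1,1], I[1,5], I[3,3], I[6,7]^3.
μ_θ-semistable layers: μ^(1)=72; μ^(2)=7; μ^(3)=-6; μ^(4)=-19

((0, 0, 1, 0, 0, 0, 0); (0, 0, 1, 1, 1, 0, 0); (0, 0, 0, 0, 0, 3, 3); (2, 1, 0, 0, 0, 0, 0))


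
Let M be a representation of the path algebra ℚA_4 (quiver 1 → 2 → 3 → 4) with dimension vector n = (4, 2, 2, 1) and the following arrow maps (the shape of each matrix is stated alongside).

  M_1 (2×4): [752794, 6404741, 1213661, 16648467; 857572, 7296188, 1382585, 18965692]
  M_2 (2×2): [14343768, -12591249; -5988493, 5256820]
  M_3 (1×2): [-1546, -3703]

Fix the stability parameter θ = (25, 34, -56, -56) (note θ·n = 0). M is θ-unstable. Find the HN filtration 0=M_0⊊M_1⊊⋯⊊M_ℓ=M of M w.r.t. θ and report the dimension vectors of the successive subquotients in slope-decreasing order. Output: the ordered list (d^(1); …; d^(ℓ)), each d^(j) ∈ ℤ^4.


Via rank(M_{q-1}∘⋯∘M_p): M ≅ I[1,1]^2, I[1,3], I[1,4].
μ_θ-semistable layers: μ^(1)=25; μ^(2)=1; μ^(3)=-53/4

((2, 0, 0, 0); (1, 1, 1, 0); (1, 1, 1, 1))


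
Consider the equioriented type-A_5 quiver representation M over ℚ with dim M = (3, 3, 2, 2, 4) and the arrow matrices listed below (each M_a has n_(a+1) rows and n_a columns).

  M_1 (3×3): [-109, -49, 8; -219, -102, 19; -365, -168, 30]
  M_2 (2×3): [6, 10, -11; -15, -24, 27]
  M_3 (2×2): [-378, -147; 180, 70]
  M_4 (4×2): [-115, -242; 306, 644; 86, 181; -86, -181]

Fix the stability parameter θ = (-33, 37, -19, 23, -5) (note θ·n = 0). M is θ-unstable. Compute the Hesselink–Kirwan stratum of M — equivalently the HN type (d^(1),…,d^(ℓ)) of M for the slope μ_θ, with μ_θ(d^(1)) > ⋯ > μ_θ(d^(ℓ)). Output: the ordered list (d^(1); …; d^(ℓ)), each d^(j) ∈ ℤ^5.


Barcode: M ≅ I[1,2], I[1,3], I[1,5], I[4,5], I[5,5]^2. HN layers by μ_θ (4 steps, strictly decreasing):
  μ^(1)=37; μ^(2)=9; μ^(3)=-5; μ^(4)=-33

((0, 1, 0, 0, 0); (0, 2, 2, 2, 2); (0, 0, 0, 0, 2); (3, 0, 0, 0, 0))


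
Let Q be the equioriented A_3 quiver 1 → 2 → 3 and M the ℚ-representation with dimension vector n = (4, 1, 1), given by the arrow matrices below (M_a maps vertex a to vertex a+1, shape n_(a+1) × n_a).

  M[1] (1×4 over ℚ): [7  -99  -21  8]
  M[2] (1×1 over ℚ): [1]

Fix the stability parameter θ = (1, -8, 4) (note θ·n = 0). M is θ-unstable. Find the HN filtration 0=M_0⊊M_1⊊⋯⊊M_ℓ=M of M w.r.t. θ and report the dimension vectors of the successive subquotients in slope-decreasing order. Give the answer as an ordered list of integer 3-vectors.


Via rank(M_{q-1}∘⋯∘M_p): M ≅ I[1,1]^3, I[1,3].
μ_θ-semistable layers: μ^(1)=4; μ^(2)=1; μ^(3)=-7/2

((0, 0, 1); (3, 0, 0); (1, 1, 0))


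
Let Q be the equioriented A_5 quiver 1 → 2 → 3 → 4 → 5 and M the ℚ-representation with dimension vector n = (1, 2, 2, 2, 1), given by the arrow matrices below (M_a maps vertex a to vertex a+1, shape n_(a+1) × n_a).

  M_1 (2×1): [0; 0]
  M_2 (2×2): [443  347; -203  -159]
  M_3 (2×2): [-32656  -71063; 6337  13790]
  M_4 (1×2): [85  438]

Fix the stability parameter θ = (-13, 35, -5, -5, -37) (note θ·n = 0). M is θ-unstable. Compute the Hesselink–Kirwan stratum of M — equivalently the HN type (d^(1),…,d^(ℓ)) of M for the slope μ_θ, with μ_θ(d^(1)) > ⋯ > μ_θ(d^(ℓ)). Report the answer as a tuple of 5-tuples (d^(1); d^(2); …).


Via rank(M_{q-1}∘⋯∘M_p): M ≅ I[1,1], I[2,4], I[2,5].
μ_θ-semistable layers: μ^(1)=25/3; μ^(2)=-3; μ^(3)=-13

((0, 1, 1, 1, 0); (0, 1, 1, 1, 1); (1, 0, 0, 0, 0))


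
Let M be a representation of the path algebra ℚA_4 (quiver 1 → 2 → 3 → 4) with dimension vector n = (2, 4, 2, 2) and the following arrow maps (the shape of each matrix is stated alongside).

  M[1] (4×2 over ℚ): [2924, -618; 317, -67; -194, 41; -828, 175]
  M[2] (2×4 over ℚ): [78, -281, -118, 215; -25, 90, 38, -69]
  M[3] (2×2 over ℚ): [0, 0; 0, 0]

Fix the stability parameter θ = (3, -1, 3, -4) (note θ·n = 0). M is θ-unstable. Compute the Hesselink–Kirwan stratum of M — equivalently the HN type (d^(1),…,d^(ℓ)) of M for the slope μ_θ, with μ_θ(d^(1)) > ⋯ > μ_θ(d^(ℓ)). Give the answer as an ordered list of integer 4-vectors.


Barcode: M ≅ I[1,3]^2, I[2,2]^2, I[4,4]^2. HN layers by μ_θ (4 steps, strictly decreasing):
  μ^(1)=3; μ^(2)=1; μ^(3)=-1; μ^(4)=-4

((0, 0, 2, 0); (2, 2, 0, 0); (0, 2, 0, 0); (0, 0, 0, 2))


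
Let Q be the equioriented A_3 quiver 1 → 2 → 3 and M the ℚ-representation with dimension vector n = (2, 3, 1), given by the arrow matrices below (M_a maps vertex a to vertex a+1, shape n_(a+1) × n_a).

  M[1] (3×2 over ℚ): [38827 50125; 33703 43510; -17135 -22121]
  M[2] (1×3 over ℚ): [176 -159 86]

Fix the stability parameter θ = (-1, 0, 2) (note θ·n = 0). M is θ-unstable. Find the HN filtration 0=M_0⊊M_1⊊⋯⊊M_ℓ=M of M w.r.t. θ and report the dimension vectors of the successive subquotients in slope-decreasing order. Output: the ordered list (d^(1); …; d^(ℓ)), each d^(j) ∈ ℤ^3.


Barcode: M ≅ I[1,2], I[1,3], I[2,2]. HN layers by μ_θ (3 steps, strictly decreasing):
  μ^(1)=2; μ^(2)=0; μ^(3)=-1

((0, 0, 1); (0, 3, 0); (2, 0, 0))


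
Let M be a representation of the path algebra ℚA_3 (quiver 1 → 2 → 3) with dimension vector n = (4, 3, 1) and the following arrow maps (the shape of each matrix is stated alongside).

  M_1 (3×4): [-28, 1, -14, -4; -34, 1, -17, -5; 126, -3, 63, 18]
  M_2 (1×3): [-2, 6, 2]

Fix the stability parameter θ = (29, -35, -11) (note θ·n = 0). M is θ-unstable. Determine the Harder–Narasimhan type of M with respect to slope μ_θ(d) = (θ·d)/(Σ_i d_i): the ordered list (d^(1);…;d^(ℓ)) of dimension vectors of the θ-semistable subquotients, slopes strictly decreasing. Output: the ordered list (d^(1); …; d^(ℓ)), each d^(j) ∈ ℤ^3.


Barcode: M ≅ I[1,1], I[1,2]^2, I[1,3]. HN layers by μ_θ (3 steps, strictly decreasing):
  μ^(1)=29; μ^(2)=-3; μ^(3)=-17/3

((1, 0, 0); (2, 2, 0); (1, 1, 1))


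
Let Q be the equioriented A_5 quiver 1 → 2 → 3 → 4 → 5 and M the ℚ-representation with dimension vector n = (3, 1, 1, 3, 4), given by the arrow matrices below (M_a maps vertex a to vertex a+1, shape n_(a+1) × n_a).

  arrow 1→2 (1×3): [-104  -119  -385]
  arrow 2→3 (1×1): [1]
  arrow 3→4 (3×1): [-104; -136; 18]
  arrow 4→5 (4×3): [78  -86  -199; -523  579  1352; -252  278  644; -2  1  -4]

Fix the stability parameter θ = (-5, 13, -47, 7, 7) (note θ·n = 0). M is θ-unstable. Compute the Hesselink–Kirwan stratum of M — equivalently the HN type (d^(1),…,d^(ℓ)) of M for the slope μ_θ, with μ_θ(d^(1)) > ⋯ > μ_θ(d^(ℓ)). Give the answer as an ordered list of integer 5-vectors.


Barcode: M ≅ I[1,1]^2, I[1,5], I[4,5]^2, I[5,5]. HN layers by μ_θ (3 steps, strictly decreasing):
  μ^(1)=7; μ^(2)=-5; μ^(3)=-13

((0, 0, 0, 3, 4); (2, 0, 0, 0, 0); (1, 1, 1, 0, 0))


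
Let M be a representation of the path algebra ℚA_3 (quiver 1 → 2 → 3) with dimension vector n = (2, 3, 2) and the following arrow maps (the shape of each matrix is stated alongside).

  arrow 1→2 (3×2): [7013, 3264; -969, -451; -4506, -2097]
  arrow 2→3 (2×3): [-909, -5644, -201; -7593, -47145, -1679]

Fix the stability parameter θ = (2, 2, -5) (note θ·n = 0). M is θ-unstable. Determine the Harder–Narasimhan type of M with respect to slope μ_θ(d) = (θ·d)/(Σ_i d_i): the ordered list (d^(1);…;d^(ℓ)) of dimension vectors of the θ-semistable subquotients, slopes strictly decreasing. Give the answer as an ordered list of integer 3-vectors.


Barcode: M ≅ I[1,2], I[1,3], I[2,3]. HN layers by μ_θ (3 steps, strictly decreasing):
  μ^(1)=2; μ^(2)=-1/3; μ^(3)=-3/2

((1, 1, 0); (1, 1, 1); (0, 1, 1))


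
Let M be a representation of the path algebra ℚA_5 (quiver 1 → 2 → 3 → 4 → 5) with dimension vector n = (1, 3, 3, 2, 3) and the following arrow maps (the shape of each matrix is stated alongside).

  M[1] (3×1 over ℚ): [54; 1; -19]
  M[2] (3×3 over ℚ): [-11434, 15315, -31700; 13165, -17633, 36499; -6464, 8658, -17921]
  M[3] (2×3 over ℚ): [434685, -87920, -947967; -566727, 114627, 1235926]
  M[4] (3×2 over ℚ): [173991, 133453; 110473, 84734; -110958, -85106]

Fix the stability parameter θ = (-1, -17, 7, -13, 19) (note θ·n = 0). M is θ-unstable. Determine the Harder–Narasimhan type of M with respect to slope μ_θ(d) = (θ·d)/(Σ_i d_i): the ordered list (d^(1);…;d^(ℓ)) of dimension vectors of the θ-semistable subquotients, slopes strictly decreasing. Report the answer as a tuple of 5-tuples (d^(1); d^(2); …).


Barcode: M ≅ I[1,5], I[2,3], I[2,5], I[5,5]. HN layers by μ_θ (5 steps, strictly decreasing):
  μ^(1)=19; μ^(2)=7; μ^(3)=-3; μ^(4)=-9; μ^(5)=-17

((0, 0, 0, 0, 3); (0, 0, 1, 0, 0); (0, 0, 2, 2, 0); (1, 1, 0, 0, 0); (0, 2, 0, 0, 0))


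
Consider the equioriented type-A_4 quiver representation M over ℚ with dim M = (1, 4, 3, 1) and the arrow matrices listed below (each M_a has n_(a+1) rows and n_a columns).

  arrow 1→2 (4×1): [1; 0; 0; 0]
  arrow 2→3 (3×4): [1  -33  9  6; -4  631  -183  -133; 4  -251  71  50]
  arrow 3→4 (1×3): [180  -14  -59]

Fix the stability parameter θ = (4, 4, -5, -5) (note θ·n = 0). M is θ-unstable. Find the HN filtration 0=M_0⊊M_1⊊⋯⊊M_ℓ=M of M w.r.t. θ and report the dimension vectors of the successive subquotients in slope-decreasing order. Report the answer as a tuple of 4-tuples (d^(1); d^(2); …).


Interval decomposition of M: I[1,3], I[2,2], I[2,3], I[2,4].
HN type (ℓ=4): μ^(1)=4; μ^(2)=1; μ^(3)=-1/2; μ^(4)=-2

((0, 1, 0, 0); (1, 1, 1, 0); (0, 1, 1, 0); (0, 1, 1, 1))


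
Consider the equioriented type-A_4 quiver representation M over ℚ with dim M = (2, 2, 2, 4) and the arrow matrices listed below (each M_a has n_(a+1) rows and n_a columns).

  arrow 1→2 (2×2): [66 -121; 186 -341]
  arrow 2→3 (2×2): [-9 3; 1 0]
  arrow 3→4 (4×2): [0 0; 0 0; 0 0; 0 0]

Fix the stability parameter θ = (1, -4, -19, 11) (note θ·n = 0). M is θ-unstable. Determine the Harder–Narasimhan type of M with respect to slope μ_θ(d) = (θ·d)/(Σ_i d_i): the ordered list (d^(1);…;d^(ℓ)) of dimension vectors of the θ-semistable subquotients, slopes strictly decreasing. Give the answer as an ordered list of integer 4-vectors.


Via rank(M_{q-1}∘⋯∘M_p): M ≅ I[1,1], I[1,3], I[2,3], I[4,4]^4.
μ_θ-semistable layers: μ^(1)=11; μ^(2)=1; μ^(3)=-22/3; μ^(4)=-23/2

((0, 0, 0, 4); (1, 0, 0, 0); (1, 1, 1, 0); (0, 1, 1, 0))


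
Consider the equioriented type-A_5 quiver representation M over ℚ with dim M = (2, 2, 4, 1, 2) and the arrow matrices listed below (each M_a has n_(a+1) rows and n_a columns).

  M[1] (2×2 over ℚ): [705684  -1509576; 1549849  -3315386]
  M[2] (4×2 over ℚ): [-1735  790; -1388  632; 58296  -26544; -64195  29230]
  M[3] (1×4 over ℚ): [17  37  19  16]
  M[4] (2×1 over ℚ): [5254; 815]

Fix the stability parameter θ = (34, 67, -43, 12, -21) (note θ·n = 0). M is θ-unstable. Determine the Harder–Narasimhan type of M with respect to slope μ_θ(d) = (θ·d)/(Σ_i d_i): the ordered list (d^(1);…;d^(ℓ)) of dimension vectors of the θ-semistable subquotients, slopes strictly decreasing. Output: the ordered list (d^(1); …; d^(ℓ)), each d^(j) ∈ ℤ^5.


Interval decomposition of M: I[1,1], I[1,5], I[2,2], I[3,3]^3, I[5,5].
HN type (ℓ=5): μ^(1)=67; μ^(2)=34; μ^(3)=49/5; μ^(4)=-21; μ^(5)=-43

((0, 1, 0, 0, 0); (1, 0, 0, 0, 0); (1, 1, 1, 1, 1); (0, 0, 0, 0, 1); (0, 0, 3, 0, 0))


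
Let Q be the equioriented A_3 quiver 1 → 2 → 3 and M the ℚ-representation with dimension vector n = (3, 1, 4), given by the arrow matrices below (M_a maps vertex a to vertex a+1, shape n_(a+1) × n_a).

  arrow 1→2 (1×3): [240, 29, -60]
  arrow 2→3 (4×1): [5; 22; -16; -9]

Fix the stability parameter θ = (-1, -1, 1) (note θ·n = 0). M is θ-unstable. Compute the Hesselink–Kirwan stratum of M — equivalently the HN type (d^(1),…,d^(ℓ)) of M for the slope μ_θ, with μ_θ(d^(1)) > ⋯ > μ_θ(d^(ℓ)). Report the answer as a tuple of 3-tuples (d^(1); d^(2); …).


Barcode: M ≅ I[1,1]^2, I[1,3], I[3,3]^3. HN layers by μ_θ (2 steps, strictly decreasing):
  μ^(1)=1; μ^(2)=-1

((0, 0, 4); (3, 1, 0))


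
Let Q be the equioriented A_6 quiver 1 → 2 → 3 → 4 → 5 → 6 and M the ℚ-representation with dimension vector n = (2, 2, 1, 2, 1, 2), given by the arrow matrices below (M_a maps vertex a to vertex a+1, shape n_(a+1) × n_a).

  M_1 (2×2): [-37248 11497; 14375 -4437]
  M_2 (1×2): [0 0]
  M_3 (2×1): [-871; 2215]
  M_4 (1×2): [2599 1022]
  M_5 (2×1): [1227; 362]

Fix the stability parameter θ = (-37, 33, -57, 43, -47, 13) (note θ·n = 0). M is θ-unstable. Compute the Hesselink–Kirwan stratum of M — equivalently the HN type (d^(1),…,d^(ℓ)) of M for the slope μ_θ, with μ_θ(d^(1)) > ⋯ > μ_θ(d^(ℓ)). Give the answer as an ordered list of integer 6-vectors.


Interval decomposition of M: I[1,2]^2, I[3,6], I[4,4], I[6,6].
HN type (ℓ=6): μ^(1)=43; μ^(2)=33; μ^(3)=13; μ^(4)=-2; μ^(5)=-37; μ^(6)=-57

((0, 0, 0, 1, 0, 0); (0, 2, 0, 0, 0, 0); (0, 0, 0, 0, 0, 2); (0, 0, 0, 1, 1, 0); (2, 0, 0, 0, 0, 0); (0, 0, 1, 0, 0, 0))


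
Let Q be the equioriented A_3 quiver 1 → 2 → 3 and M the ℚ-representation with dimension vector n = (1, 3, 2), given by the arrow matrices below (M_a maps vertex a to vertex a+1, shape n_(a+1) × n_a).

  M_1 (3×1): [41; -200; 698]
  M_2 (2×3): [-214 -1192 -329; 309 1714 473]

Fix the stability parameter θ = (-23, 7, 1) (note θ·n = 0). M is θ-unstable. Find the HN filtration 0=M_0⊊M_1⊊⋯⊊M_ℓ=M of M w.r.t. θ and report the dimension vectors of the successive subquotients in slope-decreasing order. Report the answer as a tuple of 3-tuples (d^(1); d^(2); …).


Barcode: M ≅ I[1,3], I[2,2], I[2,3]. HN layers by μ_θ (3 steps, strictly decreasing):
  μ^(1)=7; μ^(2)=4; μ^(3)=-23

((0, 1, 0); (0, 2, 2); (1, 0, 0))


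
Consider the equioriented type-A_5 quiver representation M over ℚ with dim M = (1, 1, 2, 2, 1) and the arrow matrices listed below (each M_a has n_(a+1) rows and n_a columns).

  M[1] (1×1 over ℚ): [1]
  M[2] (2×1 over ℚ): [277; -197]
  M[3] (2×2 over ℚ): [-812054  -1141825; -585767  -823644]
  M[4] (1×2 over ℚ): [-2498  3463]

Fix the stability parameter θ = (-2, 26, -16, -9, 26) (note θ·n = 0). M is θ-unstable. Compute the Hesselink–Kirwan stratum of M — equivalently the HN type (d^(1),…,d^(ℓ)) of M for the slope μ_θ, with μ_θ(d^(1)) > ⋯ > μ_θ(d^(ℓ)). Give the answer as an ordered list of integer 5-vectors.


Interval decomposition of M: I[1,5], I[3,4].
HN type (ℓ=5): μ^(1)=26; μ^(2)=1/3; μ^(3)=-2; μ^(4)=-9; μ^(5)=-16

((0, 0, 0, 0, 1); (0, 1, 1, 1, 0); (1, 0, 0, 0, 0); (0, 0, 0, 1, 0); (0, 0, 1, 0, 0))


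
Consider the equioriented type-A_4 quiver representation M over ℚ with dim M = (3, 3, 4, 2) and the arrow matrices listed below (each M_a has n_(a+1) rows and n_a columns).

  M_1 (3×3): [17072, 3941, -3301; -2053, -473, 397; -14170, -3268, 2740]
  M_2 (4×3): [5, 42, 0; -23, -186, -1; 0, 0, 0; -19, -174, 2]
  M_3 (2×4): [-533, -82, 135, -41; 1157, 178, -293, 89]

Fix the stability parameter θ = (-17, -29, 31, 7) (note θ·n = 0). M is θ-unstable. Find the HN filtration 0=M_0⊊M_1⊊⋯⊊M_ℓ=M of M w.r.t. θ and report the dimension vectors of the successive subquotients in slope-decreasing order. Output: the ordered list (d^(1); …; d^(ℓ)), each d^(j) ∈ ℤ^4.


Barcode: M ≅ I[1,2], I[1,3]^2, I[3,4]^2. HN layers by μ_θ (3 steps, strictly decreasing):
  μ^(1)=31; μ^(2)=19; μ^(3)=-23

((0, 0, 2, 0); (0, 0, 2, 2); (3, 3, 0, 0))


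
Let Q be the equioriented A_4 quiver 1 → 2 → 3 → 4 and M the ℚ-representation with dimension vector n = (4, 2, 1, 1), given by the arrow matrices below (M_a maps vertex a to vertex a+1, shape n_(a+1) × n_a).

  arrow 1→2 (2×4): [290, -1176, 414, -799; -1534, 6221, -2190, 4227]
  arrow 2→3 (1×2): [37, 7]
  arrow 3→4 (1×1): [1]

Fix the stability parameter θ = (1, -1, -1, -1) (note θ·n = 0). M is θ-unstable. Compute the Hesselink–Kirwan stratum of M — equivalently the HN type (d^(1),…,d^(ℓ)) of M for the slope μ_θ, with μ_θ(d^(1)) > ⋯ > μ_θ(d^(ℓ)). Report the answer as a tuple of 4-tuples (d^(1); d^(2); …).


Barcode: M ≅ I[1,1]^2, I[1,2], I[1,4]. HN layers by μ_θ (3 steps, strictly decreasing):
  μ^(1)=1; μ^(2)=0; μ^(3)=-1/2

((2, 0, 0, 0); (1, 1, 0, 0); (1, 1, 1, 1))


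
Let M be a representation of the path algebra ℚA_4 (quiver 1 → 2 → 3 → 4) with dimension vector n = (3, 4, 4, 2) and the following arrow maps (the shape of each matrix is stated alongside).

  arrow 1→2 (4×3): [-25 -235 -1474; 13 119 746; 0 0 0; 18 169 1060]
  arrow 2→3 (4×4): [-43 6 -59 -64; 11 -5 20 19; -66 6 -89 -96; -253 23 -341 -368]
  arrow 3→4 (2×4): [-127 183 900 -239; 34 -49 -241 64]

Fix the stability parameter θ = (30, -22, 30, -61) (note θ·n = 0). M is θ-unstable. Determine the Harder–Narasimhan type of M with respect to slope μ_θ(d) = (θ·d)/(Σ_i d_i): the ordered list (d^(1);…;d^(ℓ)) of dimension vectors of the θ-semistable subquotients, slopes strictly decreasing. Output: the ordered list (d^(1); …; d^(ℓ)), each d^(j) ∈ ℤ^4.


Barcode: M ≅ I[1,1], I[1,4]^2, I[2,3]^2. HN layers by μ_θ (3 steps, strictly decreasing):
  μ^(1)=30; μ^(2)=-23/4; μ^(3)=-22

((1, 0, 2, 0); (2, 2, 2, 2); (0, 2, 0, 0))


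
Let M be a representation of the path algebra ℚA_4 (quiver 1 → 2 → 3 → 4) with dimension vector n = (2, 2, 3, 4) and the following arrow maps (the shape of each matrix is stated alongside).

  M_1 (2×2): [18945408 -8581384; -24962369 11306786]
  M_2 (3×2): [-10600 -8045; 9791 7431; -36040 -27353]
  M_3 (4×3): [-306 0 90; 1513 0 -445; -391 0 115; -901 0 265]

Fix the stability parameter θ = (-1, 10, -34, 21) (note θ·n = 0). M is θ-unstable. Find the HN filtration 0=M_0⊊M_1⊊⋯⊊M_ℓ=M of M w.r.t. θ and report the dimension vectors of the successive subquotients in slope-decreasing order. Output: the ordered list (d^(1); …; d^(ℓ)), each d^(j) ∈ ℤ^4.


Interval decomposition of M: I[1,3]^2, I[3,4], I[4,4]^3.
HN type (ℓ=3): μ^(1)=21; μ^(2)=-25/3; μ^(3)=-34

((0, 0, 0, 4); (2, 2, 2, 0); (0, 0, 1, 0))


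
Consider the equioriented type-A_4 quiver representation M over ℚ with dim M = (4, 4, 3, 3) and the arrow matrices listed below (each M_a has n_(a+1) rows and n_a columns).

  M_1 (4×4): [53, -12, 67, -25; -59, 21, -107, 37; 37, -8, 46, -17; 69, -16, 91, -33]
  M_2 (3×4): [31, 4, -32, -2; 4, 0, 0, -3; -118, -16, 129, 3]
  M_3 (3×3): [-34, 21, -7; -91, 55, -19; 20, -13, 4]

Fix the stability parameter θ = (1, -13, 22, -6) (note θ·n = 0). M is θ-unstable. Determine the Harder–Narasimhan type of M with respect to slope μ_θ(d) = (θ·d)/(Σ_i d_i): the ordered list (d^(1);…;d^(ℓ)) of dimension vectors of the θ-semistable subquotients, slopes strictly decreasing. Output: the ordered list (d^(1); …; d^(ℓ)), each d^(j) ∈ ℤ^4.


Via rank(M_{q-1}∘⋯∘M_p): M ≅ I[1,1], I[1,2], I[1,4]^2, I[2,4].
μ_θ-semistable layers: μ^(1)=8; μ^(2)=1; μ^(3)=-6; μ^(4)=-13

((0, 0, 3, 3); (1, 0, 0, 0); (3, 3, 0, 0); (0, 1, 0, 0))


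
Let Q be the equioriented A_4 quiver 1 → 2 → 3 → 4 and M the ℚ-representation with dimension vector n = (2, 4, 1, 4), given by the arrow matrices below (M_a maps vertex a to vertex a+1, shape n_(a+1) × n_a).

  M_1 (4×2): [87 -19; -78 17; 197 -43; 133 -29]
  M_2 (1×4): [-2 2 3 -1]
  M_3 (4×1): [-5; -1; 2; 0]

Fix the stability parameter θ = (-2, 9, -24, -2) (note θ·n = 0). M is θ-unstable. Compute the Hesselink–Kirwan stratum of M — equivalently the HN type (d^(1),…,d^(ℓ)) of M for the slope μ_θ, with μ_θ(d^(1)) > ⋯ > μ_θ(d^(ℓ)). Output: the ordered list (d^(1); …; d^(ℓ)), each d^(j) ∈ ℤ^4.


Interval decomposition of M: I[1,2], I[1,4], I[2,2]^2, I[4,4]^3.
HN type (ℓ=3): μ^(1)=9; μ^(2)=-2; μ^(3)=-17/3

((0, 3, 0, 0); (1, 0, 0, 4); (1, 1, 1, 0))


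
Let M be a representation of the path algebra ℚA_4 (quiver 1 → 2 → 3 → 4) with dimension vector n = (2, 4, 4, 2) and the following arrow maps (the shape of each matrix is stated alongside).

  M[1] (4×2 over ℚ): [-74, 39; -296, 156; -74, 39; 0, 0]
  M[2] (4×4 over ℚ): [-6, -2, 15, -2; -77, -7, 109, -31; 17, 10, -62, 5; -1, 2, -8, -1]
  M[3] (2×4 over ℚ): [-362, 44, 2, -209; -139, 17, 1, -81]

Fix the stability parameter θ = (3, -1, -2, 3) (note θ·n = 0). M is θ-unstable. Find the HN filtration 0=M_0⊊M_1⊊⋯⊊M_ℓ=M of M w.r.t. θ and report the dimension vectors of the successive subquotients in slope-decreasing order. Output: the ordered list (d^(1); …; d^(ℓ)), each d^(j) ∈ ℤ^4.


Barcode: M ≅ I[1,1], I[1,4], I[2,3]^2, I[2,4]. HN layers by μ_θ (3 steps, strictly decreasing):
  μ^(1)=3; μ^(2)=0; μ^(3)=-3/2

((1, 0, 0, 2); (1, 1, 1, 0); (0, 3, 3, 0))


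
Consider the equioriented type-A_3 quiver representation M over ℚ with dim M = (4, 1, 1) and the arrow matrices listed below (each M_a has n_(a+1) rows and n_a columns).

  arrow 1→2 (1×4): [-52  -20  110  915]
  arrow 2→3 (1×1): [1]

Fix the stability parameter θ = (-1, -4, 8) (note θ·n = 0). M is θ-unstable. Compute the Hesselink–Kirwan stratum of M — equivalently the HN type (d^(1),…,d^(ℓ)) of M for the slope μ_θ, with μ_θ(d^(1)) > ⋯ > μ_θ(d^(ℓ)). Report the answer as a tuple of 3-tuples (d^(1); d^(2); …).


Via rank(M_{q-1}∘⋯∘M_p): M ≅ I[1,1]^3, I[1,3].
μ_θ-semistable layers: μ^(1)=8; μ^(2)=-1; μ^(3)=-5/2

((0, 0, 1); (3, 0, 0); (1, 1, 0))
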